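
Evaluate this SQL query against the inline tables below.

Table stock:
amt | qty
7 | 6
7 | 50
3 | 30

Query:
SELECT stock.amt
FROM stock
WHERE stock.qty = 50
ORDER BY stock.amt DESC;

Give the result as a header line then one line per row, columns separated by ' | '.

After WHERE (1 rows):
stock.amt | stock.qty
7 | 50
After SELECT (1 rows):
stock.amt
7
After ORDER BY (1 rows):
stock.amt
7

== RESULT ==
stock.amt
7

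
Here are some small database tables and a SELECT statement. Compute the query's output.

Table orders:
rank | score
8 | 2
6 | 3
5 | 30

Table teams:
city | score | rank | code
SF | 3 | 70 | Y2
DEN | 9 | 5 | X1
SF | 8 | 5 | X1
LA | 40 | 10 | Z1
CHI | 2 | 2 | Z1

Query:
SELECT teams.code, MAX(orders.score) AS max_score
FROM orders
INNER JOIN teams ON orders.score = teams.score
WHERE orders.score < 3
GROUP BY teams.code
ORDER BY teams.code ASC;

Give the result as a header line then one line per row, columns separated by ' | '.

After JOIN teams (2 rows):
orders.rank | orders.score | teams.city | teams.score | teams.rank | teams.code
8 | 2 | CHI | 2 | 2 | Z1
6 | 3 | SF | 3 | 70 | Y2
After WHERE (1 rows):
orders.rank | orders.score | teams.city | teams.score | teams.rank | teams.code
8 | 2 | CHI | 2 | 2 | Z1
After GROUP BY (1 rows):
teams.code | max_score
Z1 | 2
After ORDER BY (1 rows):
teams.code | max_score
Z1 | 2

== RESULT ==
teams.code | max_score
Z1 | 2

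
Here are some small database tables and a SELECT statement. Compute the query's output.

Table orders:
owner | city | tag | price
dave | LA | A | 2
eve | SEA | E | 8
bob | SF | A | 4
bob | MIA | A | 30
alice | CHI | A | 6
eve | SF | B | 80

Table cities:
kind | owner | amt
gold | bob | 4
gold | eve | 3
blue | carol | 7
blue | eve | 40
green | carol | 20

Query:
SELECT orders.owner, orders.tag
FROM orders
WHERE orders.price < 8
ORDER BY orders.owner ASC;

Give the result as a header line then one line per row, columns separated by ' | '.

After WHERE (3 rows):
orders.owner | orders.city | orders.tag | orders.price
dave | LA | A | 2
bob | SF | A | 4
alice | CHI | A | 6
After SELECT (3 rows):
orders.owner | orders.tag
dave | A
bob | A
alice | A
After ORDER BY (3 rows):
orders.owner | orders.tag
alice | A
bob | A
dave | A

== RESULT ==
orders.owner | orders.tag
alice | A
bob | A
dave | A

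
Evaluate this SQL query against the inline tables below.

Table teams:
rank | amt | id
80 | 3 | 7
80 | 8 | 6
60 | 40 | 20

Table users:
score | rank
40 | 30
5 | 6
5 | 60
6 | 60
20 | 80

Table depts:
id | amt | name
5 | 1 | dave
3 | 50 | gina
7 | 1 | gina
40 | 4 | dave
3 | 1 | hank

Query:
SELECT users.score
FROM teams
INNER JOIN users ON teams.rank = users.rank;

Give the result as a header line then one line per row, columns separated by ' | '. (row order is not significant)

After JOIN users (4 rows):
teams.rank | teams.amt | teams.id | users.score | users.rank
80 | 3 | 7 | 20 | 80
80 | 8 | 6 | 20 | 80
60 | 40 | 20 | 5 | 60
60 | 40 | 20 | 6 | 60
After SELECT (4 rows):
users.score
20
20
5
6

== RESULT ==
users.score
20
20
5
6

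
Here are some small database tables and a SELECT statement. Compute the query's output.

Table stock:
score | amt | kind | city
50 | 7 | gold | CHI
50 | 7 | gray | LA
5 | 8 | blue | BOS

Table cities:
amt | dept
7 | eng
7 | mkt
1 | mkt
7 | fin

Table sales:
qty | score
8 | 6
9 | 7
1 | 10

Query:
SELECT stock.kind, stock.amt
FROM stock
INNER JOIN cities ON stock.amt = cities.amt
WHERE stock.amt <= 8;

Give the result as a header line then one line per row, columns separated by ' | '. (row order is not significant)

After JOIN cities (6 rows):
stock.score | stock.amt | stock.kind | stock.city | cities.amt | cities.dept
50 | 7 | gold | CHI | 7 | eng
50 | 7 | gold | CHI | 7 | mkt
50 | 7 | gold | CHI | 7 | fin
50 | 7 | gray | LA | 7 | eng
50 | 7 | gray | LA | 7 | mkt
50 | 7 | gray | LA | 7 | fin
After WHERE (6 rows):
stock.score | stock.amt | stock.kind | stock.city | cities.amt | cities.dept
50 | 7 | gold | CHI | 7 | eng
50 | 7 | gold | CHI | 7 | mkt
50 | 7 | gold | CHI | 7 | fin
50 | 7 | gray | LA | 7 | eng
50 | 7 | gray | LA | 7 | mkt
50 | 7 | gray | LA | 7 | fin
After SELECT (6 rows):
stock.kind | stock.amt
gold | 7
gold | 7
gold | 7
gray | 7
gray | 7
gray | 7

== RESULT ==
stock.kind | stock.amt
gold | 7
gold | 7
gold | 7
gray | 7
gray | 7
gray | 7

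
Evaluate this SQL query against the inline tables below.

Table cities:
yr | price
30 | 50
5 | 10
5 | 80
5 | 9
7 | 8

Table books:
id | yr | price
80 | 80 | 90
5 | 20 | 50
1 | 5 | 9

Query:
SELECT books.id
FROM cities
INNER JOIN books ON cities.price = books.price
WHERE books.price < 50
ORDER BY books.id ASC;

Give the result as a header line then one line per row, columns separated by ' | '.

== RESULT ==
books.id
1

Derivation:
After JOIN books (2 rows):
cities.yr | cities.price | books.id | books.yr | books.price
30 | 50 | 5 | 20 | 50
5 | 9 | 1 | 5 | 9
After WHERE (1 rows):
cities.yr | cities.price | books.id | books.yr | books.price
5 | 9 | 1 | 5 | 9
After SELECT (1 rows):
books.id
1
After ORDER BY (1 rows):
books.id
1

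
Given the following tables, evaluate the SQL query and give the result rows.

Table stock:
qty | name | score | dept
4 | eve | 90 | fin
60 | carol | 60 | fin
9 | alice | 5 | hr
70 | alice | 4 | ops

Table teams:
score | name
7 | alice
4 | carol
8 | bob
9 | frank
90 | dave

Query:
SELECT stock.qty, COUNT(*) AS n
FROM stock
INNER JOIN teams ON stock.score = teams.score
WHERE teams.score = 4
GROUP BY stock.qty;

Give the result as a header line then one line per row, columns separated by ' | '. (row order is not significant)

== RESULT ==
stock.qty | n
70 | 1

Derivation:
After JOIN teams (2 rows):
stock.qty | stock.name | stock.score | stock.dept | teams.score | teams.name
4 | eve | 90 | fin | 90 | dave
70 | alice | 4 | ops | 4 | carol
After WHERE (1 rows):
stock.qty | stock.name | stock.score | stock.dept | teams.score | teams.name
70 | alice | 4 | ops | 4 | carol
After GROUP BY (1 rows):
stock.qty | n
70 | 1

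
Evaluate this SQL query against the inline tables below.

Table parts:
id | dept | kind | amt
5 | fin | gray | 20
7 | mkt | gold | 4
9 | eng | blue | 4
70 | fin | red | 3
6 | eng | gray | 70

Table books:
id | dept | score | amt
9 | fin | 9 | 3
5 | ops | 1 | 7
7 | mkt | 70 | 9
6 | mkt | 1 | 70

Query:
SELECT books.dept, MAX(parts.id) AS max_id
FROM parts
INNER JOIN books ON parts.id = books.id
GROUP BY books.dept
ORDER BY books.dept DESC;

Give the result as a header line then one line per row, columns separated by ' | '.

After JOIN books (4 rows):
parts.id | parts.dept | parts.kind | parts.amt | books.id | books.dept | books.score | books.amt
5 | fin | gray | 20 | 5 | ops | 1 | 7
7 | mkt | gold | 4 | 7 | mkt | 70 | 9
9 | eng | blue | 4 | 9 | fin | 9 | 3
6 | eng | gray | 70 | 6 | mkt | 1 | 70
After GROUP BY (3 rows):
books.dept | max_id
ops | 5
mkt | 7
fin | 9
After ORDER BY (3 rows):
books.dept | max_id
ops | 5
mkt | 7
fin | 9

== RESULT ==
books.dept | max_id
ops | 5
mkt | 7
fin | 9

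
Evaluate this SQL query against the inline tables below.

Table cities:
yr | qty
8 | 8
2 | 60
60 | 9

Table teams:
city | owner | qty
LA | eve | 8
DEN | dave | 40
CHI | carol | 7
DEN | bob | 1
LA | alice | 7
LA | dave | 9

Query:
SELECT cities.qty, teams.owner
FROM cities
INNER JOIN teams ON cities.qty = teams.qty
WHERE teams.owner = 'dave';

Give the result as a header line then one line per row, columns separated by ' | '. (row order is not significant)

After JOIN teams (2 rows):
cities.yr | cities.qty | teams.city | teams.owner | teams.qty
8 | 8 | LA | eve | 8
60 | 9 | LA | dave | 9
After WHERE (1 rows):
cities.yr | cities.qty | teams.city | teams.owner | teams.qty
60 | 9 | LA | dave | 9
After SELECT (1 rows):
cities.qty | teams.owner
9 | dave

== RESULT ==
cities.qty | teams.owner
9 | dave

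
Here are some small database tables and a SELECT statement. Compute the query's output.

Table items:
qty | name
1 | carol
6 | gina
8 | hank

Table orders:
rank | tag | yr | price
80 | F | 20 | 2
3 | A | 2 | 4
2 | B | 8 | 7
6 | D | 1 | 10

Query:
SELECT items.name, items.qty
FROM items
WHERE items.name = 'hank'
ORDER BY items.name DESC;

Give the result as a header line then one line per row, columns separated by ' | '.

After WHERE (1 rows):
items.qty | items.name
8 | hank
After SELECT (1 rows):
items.name | items.qty
hank | 8
After ORDER BY (1 rows):
items.name | items.qty
hank | 8

== RESULT ==
items.name | items.qty
hank | 8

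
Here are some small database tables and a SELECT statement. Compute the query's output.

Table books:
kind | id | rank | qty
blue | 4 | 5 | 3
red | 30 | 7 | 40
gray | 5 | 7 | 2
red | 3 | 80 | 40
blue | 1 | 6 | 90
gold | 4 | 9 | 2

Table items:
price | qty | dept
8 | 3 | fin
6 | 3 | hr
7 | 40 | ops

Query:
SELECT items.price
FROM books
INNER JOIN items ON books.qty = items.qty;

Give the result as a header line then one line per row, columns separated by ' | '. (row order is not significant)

== RESULT ==
items.price
8
6
7
7

Derivation:
After JOIN items (4 rows):
books.kind | books.id | books.rank | books.qty | items.price | items.qty | items.dept
blue | 4 | 5 | 3 | 8 | 3 | fin
blue | 4 | 5 | 3 | 6 | 3 | hr
red | 30 | 7 | 40 | 7 | 40 | ops
red | 3 | 80 | 40 | 7 | 40 | ops
After SELECT (4 rows):
items.price
8
6
7
7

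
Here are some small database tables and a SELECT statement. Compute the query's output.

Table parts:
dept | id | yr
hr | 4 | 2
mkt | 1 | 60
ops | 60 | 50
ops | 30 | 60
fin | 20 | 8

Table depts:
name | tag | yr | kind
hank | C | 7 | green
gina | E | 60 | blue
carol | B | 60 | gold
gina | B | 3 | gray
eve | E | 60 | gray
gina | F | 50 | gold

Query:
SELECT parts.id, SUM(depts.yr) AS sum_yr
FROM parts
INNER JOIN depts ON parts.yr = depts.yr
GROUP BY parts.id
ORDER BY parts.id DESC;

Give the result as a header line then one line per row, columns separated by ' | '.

== RESULT ==
parts.id | sum_yr
60 | 50
30 | 180
1 | 180

Derivation:
After JOIN depts (7 rows):
parts.dept | parts.id | parts.yr | depts.name | depts.tag | depts.yr | depts.kind
mkt | 1 | 60 | gina | E | 60 | blue
mkt | 1 | 60 | carol | B | 60 | gold
mkt | 1 | 60 | eve | E | 60 | gray
ops | 60 | 50 | gina | F | 50 | gold
ops | 30 | 60 | gina | E | 60 | blue
ops | 30 | 60 | carol | B | 60 | gold
ops | 30 | 60 | eve | E | 60 | gray
After GROUP BY (3 rows):
parts.id | sum_yr
1 | 180
60 | 50
30 | 180
After ORDER BY (3 rows):
parts.id | sum_yr
60 | 50
30 | 180
1 | 180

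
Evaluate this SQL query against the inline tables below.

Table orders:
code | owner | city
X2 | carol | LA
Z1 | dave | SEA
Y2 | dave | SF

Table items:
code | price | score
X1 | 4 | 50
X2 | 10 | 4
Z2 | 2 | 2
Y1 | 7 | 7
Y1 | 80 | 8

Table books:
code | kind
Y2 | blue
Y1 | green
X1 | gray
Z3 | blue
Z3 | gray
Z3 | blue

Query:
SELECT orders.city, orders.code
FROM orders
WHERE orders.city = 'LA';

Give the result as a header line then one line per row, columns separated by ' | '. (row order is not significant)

== RESULT ==
orders.city | orders.code
LA | X2

Derivation:
After WHERE (1 rows):
orders.code | orders.owner | orders.city
X2 | carol | LA
After SELECT (1 rows):
orders.city | orders.code
LA | X2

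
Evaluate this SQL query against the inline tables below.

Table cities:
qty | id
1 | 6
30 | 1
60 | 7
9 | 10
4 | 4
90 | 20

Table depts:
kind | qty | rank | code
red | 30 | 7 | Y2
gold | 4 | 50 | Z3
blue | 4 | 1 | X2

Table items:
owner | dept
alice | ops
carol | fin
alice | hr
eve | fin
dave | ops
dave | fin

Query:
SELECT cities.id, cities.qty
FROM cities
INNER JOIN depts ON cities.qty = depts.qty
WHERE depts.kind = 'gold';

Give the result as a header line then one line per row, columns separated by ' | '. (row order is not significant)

After JOIN depts (3 rows):
cities.qty | cities.id | depts.kind | depts.qty | depts.rank | depts.code
30 | 1 | red | 30 | 7 | Y2
4 | 4 | gold | 4 | 50 | Z3
4 | 4 | blue | 4 | 1 | X2
After WHERE (1 rows):
cities.qty | cities.id | depts.kind | depts.qty | depts.rank | depts.code
4 | 4 | gold | 4 | 50 | Z3
After SELECT (1 rows):
cities.id | cities.qty
4 | 4

== RESULT ==
cities.id | cities.qty
4 | 4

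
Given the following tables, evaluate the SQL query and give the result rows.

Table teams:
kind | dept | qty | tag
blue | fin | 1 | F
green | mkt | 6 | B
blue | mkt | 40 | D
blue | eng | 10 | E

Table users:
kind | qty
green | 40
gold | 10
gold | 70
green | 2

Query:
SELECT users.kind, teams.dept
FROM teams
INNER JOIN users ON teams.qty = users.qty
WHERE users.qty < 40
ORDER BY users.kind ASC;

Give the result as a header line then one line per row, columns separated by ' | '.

== RESULT ==
users.kind | teams.dept
gold | eng

Derivation:
After JOIN users (2 rows):
teams.kind | teams.dept | teams.qty | teams.tag | users.kind | users.qty
blue | mkt | 40 | D | green | 40
blue | eng | 10 | E | gold | 10
After WHERE (1 rows):
teams.kind | teams.dept | teams.qty | teams.tag | users.kind | users.qty
blue | eng | 10 | E | gold | 10
After SELECT (1 rows):
users.kind | teams.dept
gold | eng
After ORDER BY (1 rows):
users.kind | teams.dept
gold | eng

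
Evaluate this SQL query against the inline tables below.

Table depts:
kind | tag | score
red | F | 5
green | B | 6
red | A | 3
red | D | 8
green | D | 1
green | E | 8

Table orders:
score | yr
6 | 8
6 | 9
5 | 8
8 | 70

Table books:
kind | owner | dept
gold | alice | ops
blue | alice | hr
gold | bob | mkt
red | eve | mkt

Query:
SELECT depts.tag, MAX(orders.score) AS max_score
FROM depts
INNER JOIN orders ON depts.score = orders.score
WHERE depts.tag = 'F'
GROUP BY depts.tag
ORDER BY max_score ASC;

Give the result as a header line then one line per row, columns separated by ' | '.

After JOIN orders (5 rows):
depts.kind | depts.tag | depts.score | orders.score | orders.yr
red | F | 5 | 5 | 8
green | B | 6 | 6 | 8
green | B | 6 | 6 | 9
red | D | 8 | 8 | 70
green | E | 8 | 8 | 70
After WHERE (1 rows):
depts.kind | depts.tag | depts.score | orders.score | orders.yr
red | F | 5 | 5 | 8
After GROUP BY (1 rows):
depts.tag | max_score
F | 5
After ORDER BY (1 rows):
depts.tag | max_score
F | 5

== RESULT ==
depts.tag | max_score
F | 5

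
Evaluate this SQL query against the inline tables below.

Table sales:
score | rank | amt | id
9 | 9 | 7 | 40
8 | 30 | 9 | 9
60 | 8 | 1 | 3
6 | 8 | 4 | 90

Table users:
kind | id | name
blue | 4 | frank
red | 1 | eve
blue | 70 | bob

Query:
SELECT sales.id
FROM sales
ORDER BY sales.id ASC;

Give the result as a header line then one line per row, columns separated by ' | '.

After SELECT (4 rows):
sales.id
40
9
3
90
After ORDER BY (4 rows):
sales.id
3
9
40
90

== RESULT ==
sales.id
3
9
40
90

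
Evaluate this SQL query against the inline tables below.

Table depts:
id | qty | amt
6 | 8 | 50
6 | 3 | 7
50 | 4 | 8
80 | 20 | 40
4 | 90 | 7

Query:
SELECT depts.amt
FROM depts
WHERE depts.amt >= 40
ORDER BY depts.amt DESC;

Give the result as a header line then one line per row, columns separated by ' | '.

After WHERE (2 rows):
depts.id | depts.qty | depts.amt
6 | 8 | 50
80 | 20 | 40
After SELECT (2 rows):
depts.amt
50
40
After ORDER BY (2 rows):
depts.amt
50
40

== RESULT ==
depts.amt
50
40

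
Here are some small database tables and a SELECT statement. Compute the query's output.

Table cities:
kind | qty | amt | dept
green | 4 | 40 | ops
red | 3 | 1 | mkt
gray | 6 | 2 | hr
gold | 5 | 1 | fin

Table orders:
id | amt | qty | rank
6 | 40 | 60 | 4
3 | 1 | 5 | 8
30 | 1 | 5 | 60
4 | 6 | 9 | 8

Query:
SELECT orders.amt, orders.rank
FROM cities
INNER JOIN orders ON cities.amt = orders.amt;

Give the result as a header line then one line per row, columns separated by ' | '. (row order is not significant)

After JOIN orders (5 rows):
cities.kind | cities.qty | cities.amt | cities.dept | orders.id | orders.amt | orders.qty | orders.rank
green | 4 | 40 | ops | 6 | 40 | 60 | 4
red | 3 | 1 | mkt | 3 | 1 | 5 | 8
red | 3 | 1 | mkt | 30 | 1 | 5 | 60
gold | 5 | 1 | fin | 3 | 1 | 5 | 8
gold | 5 | 1 | fin | 30 | 1 | 5 | 60
After SELECT (5 rows):
orders.amt | orders.rank
40 | 4
1 | 8
1 | 60
1 | 8
1 | 60

== RESULT ==
orders.amt | orders.rank
40 | 4
1 | 8
1 | 60
1 | 8
1 | 60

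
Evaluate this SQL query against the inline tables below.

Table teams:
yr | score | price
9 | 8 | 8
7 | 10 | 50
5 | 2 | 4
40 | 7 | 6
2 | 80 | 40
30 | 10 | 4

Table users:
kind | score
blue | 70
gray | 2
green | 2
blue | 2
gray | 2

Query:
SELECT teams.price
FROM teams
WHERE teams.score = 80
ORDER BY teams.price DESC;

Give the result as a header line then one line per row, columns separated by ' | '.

After WHERE (1 rows):
teams.yr | teams.score | teams.price
2 | 80 | 40
After SELECT (1 rows):
teams.price
40
After ORDER BY (1 rows):
teams.price
40

== RESULT ==
teams.price
40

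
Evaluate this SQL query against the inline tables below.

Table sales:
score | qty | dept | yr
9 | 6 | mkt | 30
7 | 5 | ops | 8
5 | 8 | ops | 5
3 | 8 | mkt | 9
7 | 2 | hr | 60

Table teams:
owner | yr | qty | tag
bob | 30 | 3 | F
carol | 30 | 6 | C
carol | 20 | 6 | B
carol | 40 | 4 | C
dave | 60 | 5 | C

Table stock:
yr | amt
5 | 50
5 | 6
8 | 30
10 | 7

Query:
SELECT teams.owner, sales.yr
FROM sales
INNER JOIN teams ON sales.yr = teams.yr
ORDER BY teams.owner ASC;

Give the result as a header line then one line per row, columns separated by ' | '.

After JOIN teams (3 rows):
sales.score | sales.qty | sales.dept | sales.yr | teams.owner | teams.yr | teams.qty | teams.tag
9 | 6 | mkt | 30 | bob | 30 | 3 | F
9 | 6 | mkt | 30 | carol | 30 | 6 | C
7 | 2 | hr | 60 | dave | 60 | 5 | C
After SELECT (3 rows):
teams.owner | sales.yr
bob | 30
carol | 30
dave | 60
After ORDER BY (3 rows):
teams.owner | sales.yr
bob | 30
carol | 30
dave | 60

== RESULT ==
teams.owner | sales.yr
bob | 30
carol | 30
dave | 60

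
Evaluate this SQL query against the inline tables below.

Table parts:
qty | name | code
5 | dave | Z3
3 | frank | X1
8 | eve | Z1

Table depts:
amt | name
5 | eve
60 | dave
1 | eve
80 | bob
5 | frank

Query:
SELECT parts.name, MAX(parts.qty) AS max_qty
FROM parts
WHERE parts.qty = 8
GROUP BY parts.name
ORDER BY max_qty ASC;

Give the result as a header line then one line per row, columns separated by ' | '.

After WHERE (1 rows):
parts.qty | parts.name | parts.code
8 | eve | Z1
After GROUP BY (1 rows):
parts.name | max_qty
eve | 8
After ORDER BY (1 rows):
parts.name | max_qty
eve | 8

== RESULT ==
parts.name | max_qty
eve | 8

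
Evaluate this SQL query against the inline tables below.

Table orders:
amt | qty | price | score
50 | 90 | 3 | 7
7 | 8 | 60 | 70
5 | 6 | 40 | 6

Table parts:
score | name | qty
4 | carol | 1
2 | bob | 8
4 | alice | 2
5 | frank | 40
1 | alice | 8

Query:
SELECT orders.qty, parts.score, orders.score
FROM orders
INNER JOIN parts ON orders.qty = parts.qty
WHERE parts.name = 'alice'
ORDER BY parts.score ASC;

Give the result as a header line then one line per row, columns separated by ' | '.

== RESULT ==
orders.qty | parts.score | orders.score
8 | 1 | 70

Derivation:
After JOIN parts (2 rows):
orders.amt | orders.qty | orders.price | orders.score | parts.score | parts.name | parts.qty
7 | 8 | 60 | 70 | 2 | bob | 8
7 | 8 | 60 | 70 | 1 | alice | 8
After WHERE (1 rows):
orders.amt | orders.qty | orders.price | orders.score | parts.score | parts.name | parts.qty
7 | 8 | 60 | 70 | 1 | alice | 8
After SELECT (1 rows):
orders.qty | parts.score | orders.score
8 | 1 | 70
After ORDER BY (1 rows):
orders.qty | parts.score | orders.score
8 | 1 | 70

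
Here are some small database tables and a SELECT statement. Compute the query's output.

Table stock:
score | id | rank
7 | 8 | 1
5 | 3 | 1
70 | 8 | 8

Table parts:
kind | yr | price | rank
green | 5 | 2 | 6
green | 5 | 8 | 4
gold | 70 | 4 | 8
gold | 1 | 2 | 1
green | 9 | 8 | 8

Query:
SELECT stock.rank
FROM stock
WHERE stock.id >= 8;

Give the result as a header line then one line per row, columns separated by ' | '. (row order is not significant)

== RESULT ==
stock.rank
1
8

Derivation:
After WHERE (2 rows):
stock.score | stock.id | stock.rank
7 | 8 | 1
70 | 8 | 8
After SELECT (2 rows):
stock.rank
1
8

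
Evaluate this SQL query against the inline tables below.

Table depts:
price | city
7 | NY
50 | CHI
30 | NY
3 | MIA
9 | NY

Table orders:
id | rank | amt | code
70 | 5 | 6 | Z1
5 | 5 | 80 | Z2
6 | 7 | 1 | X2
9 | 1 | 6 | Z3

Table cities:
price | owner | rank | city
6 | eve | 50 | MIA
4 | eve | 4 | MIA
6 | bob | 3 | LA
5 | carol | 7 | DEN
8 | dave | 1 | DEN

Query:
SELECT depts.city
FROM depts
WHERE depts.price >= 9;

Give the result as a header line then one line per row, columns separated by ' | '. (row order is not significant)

After WHERE (3 rows):
depts.price | depts.city
50 | CHI
30 | NY
9 | NY
After SELECT (3 rows):
depts.city
CHI
NY
NY

== RESULT ==
depts.city
CHI
NY
NY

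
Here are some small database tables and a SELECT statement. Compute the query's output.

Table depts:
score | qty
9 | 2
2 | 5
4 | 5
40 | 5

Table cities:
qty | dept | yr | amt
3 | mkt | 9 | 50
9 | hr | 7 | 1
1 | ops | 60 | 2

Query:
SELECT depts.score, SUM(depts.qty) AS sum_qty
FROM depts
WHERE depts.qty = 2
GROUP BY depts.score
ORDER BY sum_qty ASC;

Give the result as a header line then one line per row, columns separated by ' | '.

== RESULT ==
depts.score | sum_qty
9 | 2

Derivation:
After WHERE (1 rows):
depts.score | depts.qty
9 | 2
After GROUP BY (1 rows):
depts.score | sum_qty
9 | 2
After ORDER BY (1 rows):
depts.score | sum_qty
9 | 2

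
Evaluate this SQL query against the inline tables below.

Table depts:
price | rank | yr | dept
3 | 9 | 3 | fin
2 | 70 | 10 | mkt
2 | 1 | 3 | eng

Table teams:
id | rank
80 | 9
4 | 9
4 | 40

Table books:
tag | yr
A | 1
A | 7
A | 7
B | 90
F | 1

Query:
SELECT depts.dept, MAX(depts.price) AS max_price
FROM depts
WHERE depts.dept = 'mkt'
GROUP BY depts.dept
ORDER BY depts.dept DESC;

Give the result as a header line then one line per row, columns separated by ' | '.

== RESULT ==
depts.dept | max_price
mkt | 2

Derivation:
After WHERE (1 rows):
depts.price | depts.rank | depts.yr | depts.dept
2 | 70 | 10 | mkt
After GROUP BY (1 rows):
depts.dept | max_price
mkt | 2
After ORDER BY (1 rows):
depts.dept | max_price
mkt | 2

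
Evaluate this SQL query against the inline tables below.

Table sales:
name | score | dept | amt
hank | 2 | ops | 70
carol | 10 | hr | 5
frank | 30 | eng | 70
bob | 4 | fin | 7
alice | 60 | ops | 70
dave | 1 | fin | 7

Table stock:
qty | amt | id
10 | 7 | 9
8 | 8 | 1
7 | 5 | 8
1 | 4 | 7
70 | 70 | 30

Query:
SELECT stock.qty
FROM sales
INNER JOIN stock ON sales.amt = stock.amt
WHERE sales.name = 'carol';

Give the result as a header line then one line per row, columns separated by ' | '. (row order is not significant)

== RESULT ==
stock.qty
7

Derivation:
After JOIN stock (6 rows):
sales.name | sales.score | sales.dept | sales.amt | stock.qty | stock.amt | stock.id
hank | 2 | ops | 70 | 70 | 70 | 30
carol | 10 | hr | 5 | 7 | 5 | 8
frank | 30 | eng | 70 | 70 | 70 | 30
bob | 4 | fin | 7 | 10 | 7 | 9
alice | 60 | ops | 70 | 70 | 70 | 30
dave | 1 | fin | 7 | 10 | 7 | 9
After WHERE (1 rows):
sales.name | sales.score | sales.dept | sales.amt | stock.qty | stock.amt | stock.id
carol | 10 | hr | 5 | 7 | 5 | 8
After SELECT (1 rows):
stock.qty
7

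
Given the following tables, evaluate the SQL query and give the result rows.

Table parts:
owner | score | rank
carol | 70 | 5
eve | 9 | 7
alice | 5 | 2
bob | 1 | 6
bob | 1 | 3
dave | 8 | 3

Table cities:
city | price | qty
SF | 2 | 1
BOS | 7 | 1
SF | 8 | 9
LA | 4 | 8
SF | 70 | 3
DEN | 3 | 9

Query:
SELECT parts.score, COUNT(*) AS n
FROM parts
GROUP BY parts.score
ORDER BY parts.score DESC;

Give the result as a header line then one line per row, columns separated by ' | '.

After GROUP BY (5 rows):
parts.score | n
70 | 1
9 | 1
5 | 1
1 | 2
8 | 1
After ORDER BY (5 rows):
parts.score | n
70 | 1
9 | 1
8 | 1
5 | 1
1 | 2

== RESULT ==
parts.score | n
70 | 1
9 | 1
8 | 1
5 | 1
1 | 2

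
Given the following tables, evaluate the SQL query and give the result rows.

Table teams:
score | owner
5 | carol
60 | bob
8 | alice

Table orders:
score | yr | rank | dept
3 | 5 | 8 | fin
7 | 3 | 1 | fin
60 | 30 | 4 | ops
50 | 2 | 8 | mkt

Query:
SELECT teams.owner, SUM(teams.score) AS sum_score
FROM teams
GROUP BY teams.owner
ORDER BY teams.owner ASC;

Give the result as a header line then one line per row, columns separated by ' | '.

== RESULT ==
teams.owner | sum_score
alice | 8
bob | 60
carol | 5

Derivation:
After GROUP BY (3 rows):
teams.owner | sum_score
carol | 5
bob | 60
alice | 8
After ORDER BY (3 rows):
teams.owner | sum_score
alice | 8
bob | 60
carol | 5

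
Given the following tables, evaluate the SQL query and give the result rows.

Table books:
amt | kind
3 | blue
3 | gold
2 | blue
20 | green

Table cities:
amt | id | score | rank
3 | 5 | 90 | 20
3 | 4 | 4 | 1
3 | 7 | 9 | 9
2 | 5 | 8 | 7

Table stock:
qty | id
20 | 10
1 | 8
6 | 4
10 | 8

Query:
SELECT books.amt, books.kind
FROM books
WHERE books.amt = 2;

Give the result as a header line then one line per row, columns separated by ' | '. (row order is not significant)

After WHERE (1 rows):
books.amt | books.kind
2 | blue
After SELECT (1 rows):
books.amt | books.kind
2 | blue

== RESULT ==
books.amt | books.kind
2 | blue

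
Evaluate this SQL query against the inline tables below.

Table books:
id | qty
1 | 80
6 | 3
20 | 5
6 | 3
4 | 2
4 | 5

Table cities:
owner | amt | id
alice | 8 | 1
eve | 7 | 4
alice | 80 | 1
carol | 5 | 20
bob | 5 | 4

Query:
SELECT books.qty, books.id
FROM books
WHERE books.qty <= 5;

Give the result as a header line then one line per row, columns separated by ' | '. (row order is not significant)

After WHERE (5 rows):
books.id | books.qty
6 | 3
20 | 5
6 | 3
4 | 2
4 | 5
After SELECT (5 rows):
books.qty | books.id
3 | 6
5 | 20
3 | 6
2 | 4
5 | 4

== RESULT ==
books.qty | books.id
3 | 6
5 | 20
3 | 6
2 | 4
5 | 4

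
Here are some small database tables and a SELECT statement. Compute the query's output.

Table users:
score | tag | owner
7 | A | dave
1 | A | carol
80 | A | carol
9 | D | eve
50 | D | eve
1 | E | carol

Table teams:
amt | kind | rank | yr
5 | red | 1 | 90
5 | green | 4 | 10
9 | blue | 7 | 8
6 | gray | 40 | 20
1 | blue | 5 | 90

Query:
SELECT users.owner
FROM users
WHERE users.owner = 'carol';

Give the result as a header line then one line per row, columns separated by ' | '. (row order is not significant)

== RESULT ==
users.owner
carol
carol
carol

Derivation:
After WHERE (3 rows):
users.score | users.tag | users.owner
1 | A | carol
80 | A | carol
1 | E | carol
After SELECT (3 rows):
users.owner
carol
carol
carol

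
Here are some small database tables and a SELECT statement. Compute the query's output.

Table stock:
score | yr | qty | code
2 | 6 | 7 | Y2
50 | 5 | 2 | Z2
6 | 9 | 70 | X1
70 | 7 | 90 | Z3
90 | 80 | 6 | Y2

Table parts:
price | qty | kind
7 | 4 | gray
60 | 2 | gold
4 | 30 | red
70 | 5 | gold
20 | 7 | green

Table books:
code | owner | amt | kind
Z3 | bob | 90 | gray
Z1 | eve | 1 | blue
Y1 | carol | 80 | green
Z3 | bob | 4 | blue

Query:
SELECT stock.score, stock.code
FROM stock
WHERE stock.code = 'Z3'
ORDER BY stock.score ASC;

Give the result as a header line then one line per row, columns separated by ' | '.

After WHERE (1 rows):
stock.score | stock.yr | stock.qty | stock.code
70 | 7 | 90 | Z3
After SELECT (1 rows):
stock.score | stock.code
70 | Z3
After ORDER BY (1 rows):
stock.score | stock.code
70 | Z3

== RESULT ==
stock.score | stock.code
70 | Z3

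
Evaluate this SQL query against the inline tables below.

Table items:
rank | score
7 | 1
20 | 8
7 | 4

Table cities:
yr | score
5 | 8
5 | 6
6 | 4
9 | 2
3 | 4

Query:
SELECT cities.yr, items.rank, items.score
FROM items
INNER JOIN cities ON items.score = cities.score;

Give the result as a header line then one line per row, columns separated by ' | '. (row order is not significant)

After JOIN cities (3 rows):
items.rank | items.score | cities.yr | cities.score
20 | 8 | 5 | 8
7 | 4 | 6 | 4
7 | 4 | 3 | 4
After SELECT (3 rows):
cities.yr | items.rank | items.score
5 | 20 | 8
6 | 7 | 4
3 | 7 | 4

== RESULT ==
cities.yr | items.rank | items.score
5 | 20 | 8
6 | 7 | 4
3 | 7 | 4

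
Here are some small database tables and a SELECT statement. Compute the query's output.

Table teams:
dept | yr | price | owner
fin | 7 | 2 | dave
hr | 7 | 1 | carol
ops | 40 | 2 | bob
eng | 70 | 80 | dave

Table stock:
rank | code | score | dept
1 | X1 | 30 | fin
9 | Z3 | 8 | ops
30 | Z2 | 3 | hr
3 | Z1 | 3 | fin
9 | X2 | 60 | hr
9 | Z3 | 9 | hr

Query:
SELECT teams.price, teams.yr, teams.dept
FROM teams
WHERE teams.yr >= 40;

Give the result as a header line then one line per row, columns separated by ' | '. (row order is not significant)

== RESULT ==
teams.price | teams.yr | teams.dept
2 | 40 | ops
80 | 70 | eng

Derivation:
After WHERE (2 rows):
teams.dept | teams.yr | teams.price | teams.owner
ops | 40 | 2 | bob
eng | 70 | 80 | dave
After SELECT (2 rows):
teams.price | teams.yr | teams.dept
2 | 40 | ops
80 | 70 | eng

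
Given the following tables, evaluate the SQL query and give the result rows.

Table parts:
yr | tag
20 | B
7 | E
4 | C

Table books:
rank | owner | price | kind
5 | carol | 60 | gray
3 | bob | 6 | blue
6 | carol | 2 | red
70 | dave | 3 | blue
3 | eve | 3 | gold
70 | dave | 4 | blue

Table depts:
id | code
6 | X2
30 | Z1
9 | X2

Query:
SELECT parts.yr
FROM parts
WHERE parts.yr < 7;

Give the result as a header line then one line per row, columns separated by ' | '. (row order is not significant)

After WHERE (1 rows):
parts.yr | parts.tag
4 | C
After SELECT (1 rows):
parts.yr
4

== RESULT ==
parts.yr
4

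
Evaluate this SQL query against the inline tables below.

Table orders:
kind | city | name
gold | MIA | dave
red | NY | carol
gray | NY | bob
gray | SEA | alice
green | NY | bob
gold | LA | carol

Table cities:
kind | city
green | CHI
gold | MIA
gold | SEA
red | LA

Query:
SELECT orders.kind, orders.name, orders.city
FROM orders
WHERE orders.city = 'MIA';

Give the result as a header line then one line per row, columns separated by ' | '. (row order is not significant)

== RESULT ==
orders.kind | orders.name | orders.city
gold | dave | MIA

Derivation:
After WHERE (1 rows):
orders.kind | orders.city | orders.name
gold | MIA | dave
After SELECT (1 rows):
orders.kind | orders.name | orders.city
gold | dave | MIA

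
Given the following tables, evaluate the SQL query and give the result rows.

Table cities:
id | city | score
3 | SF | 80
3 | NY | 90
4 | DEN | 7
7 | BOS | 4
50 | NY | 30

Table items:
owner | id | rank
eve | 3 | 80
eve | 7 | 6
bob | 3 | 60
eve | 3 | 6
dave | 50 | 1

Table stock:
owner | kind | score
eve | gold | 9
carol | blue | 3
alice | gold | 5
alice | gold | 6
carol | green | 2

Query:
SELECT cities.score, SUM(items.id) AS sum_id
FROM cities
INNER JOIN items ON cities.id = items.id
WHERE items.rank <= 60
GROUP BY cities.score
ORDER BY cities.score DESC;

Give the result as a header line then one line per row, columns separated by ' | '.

After JOIN items (8 rows):
cities.id | cities.city | cities.score | items.owner | items.id | items.rank
3 | SF | 80 | eve | 3 | 80
3 | SF | 80 | bob | 3 | 60
3 | SF | 80 | eve | 3 | 6
3 | NY | 90 | eve | 3 | 80
3 | NY | 90 | bob | 3 | 60
3 | NY | 90 | eve | 3 | 6
7 | BOS | 4 | eve | 7 | 6
50 | NY | 30 | dave | 50 | 1
After WHERE (6 rows):
cities.id | cities.city | cities.score | items.owner | items.id | items.rank
3 | SF | 80 | bob | 3 | 60
3 | SF | 80 | eve | 3 | 6
3 | NY | 90 | bob | 3 | 60
3 | NY | 90 | eve | 3 | 6
7 | BOS | 4 | eve | 7 | 6
50 | NY | 30 | dave | 50 | 1
After GROUP BY (4 rows):
cities.score | sum_id
80 | 6
90 | 6
4 | 7
30 | 50
After ORDER BY (4 rows):
cities.score | sum_id
90 | 6
80 | 6
30 | 50
4 | 7

== RESULT ==
cities.score | sum_id
90 | 6
80 | 6
30 | 50
4 | 7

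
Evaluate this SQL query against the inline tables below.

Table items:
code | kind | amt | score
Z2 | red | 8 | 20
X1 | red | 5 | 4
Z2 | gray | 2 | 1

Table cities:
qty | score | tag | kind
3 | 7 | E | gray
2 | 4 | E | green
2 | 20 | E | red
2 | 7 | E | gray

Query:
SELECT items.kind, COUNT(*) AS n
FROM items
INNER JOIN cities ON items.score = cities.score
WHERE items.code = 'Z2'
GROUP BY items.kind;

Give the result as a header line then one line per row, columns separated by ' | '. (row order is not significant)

== RESULT ==
items.kind | n
red | 1

Derivation:
After JOIN cities (2 rows):
items.code | items.kind | items.amt | items.score | cities.qty | cities.score | cities.tag | cities.kind
Z2 | red | 8 | 20 | 2 | 20 | E | red
X1 | red | 5 | 4 | 2 | 4 | E | green
After WHERE (1 rows):
items.code | items.kind | items.amt | items.score | cities.qty | cities.score | cities.tag | cities.kind
Z2 | red | 8 | 20 | 2 | 20 | E | red
After GROUP BY (1 rows):
items.kind | n
red | 1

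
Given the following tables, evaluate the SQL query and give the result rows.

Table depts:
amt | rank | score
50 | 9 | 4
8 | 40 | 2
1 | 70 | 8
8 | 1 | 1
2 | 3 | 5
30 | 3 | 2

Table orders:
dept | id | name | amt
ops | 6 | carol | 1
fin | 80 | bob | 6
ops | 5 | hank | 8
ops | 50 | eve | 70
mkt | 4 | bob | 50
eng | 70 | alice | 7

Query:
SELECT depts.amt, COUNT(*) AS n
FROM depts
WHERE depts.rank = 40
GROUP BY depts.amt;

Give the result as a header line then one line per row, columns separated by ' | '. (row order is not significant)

After WHERE (1 rows):
depts.amt | depts.rank | depts.score
8 | 40 | 2
After GROUP BY (1 rows):
depts.amt | n
8 | 1

== RESULT ==
depts.amt | n
8 | 1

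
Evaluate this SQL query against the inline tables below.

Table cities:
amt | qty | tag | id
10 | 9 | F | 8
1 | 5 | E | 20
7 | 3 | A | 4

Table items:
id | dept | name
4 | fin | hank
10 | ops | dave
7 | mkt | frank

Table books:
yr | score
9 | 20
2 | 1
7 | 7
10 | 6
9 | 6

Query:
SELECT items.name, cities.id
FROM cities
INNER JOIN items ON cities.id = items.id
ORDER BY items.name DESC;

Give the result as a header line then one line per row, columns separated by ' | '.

== RESULT ==
items.name | cities.id
hank | 4

Derivation:
After JOIN items (1 rows):
cities.amt | cities.qty | cities.tag | cities.id | items.id | items.dept | items.name
7 | 3 | A | 4 | 4 | fin | hank
After SELECT (1 rows):
items.name | cities.id
hank | 4
After ORDER BY (1 rows):
items.name | cities.id
hank | 4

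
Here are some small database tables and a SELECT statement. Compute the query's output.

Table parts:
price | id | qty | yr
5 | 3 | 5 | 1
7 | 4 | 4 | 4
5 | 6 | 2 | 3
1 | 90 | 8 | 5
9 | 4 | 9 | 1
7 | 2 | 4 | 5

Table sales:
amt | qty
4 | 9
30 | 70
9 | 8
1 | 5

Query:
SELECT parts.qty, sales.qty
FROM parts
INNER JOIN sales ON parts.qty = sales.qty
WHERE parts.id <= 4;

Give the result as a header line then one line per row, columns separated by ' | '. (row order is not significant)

== RESULT ==
parts.qty | sales.qty
5 | 5
9 | 9

Derivation:
After JOIN sales (3 rows):
parts.price | parts.id | parts.qty | parts.yr | sales.amt | sales.qty
5 | 3 | 5 | 1 | 1 | 5
1 | 90 | 8 | 5 | 9 | 8
9 | 4 | 9 | 1 | 4 | 9
After WHERE (2 rows):
parts.price | parts.id | parts.qty | parts.yr | sales.amt | sales.qty
5 | 3 | 5 | 1 | 1 | 5
9 | 4 | 9 | 1 | 4 | 9
After SELECT (2 rows):
parts.qty | sales.qty
5 | 5
9 | 9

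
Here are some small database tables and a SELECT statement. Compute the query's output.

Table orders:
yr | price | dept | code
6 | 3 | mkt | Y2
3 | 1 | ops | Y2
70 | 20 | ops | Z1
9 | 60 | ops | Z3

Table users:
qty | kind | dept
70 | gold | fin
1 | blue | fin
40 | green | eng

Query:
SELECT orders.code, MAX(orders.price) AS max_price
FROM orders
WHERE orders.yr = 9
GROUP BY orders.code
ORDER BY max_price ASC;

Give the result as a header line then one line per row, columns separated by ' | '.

== RESULT ==
orders.code | max_price
Z3 | 60

Derivation:
After WHERE (1 rows):
orders.yr | orders.price | orders.dept | orders.code
9 | 60 | ops | Z3
After GROUP BY (1 rows):
orders.code | max_price
Z3 | 60
After ORDER BY (1 rows):
orders.code | max_price
Z3 | 60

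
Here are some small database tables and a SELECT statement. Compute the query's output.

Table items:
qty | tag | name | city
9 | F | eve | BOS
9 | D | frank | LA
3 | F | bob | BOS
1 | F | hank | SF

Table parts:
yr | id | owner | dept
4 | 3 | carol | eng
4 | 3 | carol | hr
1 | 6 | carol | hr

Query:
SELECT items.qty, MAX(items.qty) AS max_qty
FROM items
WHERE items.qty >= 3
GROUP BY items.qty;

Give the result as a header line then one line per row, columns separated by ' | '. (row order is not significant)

== RESULT ==
items.qty | max_qty
9 | 9
3 | 3

Derivation:
After WHERE (3 rows):
items.qty | items.tag | items.name | items.city
9 | F | eve | BOS
9 | D | frank | LA
3 | F | bob | BOS
After GROUP BY (2 rows):
items.qty | max_qty
9 | 9
3 | 3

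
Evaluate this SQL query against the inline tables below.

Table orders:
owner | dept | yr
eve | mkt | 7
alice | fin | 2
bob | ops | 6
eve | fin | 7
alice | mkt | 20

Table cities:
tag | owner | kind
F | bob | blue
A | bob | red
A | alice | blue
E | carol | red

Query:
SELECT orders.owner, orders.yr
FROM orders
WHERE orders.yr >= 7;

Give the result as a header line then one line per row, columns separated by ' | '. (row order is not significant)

== RESULT ==
orders.owner | orders.yr
eve | 7
eve | 7
alice | 20

Derivation:
After WHERE (3 rows):
orders.owner | orders.dept | orders.yr
eve | mkt | 7
eve | fin | 7
alice | mkt | 20
After SELECT (3 rows):
orders.owner | orders.yr
eve | 7
eve | 7
alice | 20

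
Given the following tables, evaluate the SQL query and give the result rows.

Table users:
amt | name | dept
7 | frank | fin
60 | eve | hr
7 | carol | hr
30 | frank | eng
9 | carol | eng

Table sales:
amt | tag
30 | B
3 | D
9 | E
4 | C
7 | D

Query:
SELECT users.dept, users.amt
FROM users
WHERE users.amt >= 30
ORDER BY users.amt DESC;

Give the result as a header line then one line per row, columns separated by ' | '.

After WHERE (2 rows):
users.amt | users.name | users.dept
60 | eve | hr
30 | frank | eng
After SELECT (2 rows):
users.dept | users.amt
hr | 60
eng | 30
After ORDER BY (2 rows):
users.dept | users.amt
hr | 60
eng | 30

== RESULT ==
users.dept | users.amt
hr | 60
eng | 30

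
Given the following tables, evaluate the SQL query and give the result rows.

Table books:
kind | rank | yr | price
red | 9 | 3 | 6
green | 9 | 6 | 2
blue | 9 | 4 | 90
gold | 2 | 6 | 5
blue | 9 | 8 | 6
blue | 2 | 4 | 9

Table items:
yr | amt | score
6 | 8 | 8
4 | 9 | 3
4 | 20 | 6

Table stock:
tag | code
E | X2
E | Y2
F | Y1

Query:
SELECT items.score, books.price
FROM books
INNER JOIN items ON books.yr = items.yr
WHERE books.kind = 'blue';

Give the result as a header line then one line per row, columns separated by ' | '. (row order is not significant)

== RESULT ==
items.score | books.price
3 | 90
6 | 90
3 | 9
6 | 9

Derivation:
After JOIN items (6 rows):
books.kind | books.rank | books.yr | books.price | items.yr | items.amt | items.score
green | 9 | 6 | 2 | 6 | 8 | 8
blue | 9 | 4 | 90 | 4 | 9 | 3
blue | 9 | 4 | 90 | 4 | 20 | 6
gold | 2 | 6 | 5 | 6 | 8 | 8
blue | 2 | 4 | 9 | 4 | 9 | 3
blue | 2 | 4 | 9 | 4 | 20 | 6
After WHERE (4 rows):
books.kind | books.rank | books.yr | books.price | items.yr | items.amt | items.score
blue | 9 | 4 | 90 | 4 | 9 | 3
blue | 9 | 4 | 90 | 4 | 20 | 6
blue | 2 | 4 | 9 | 4 | 9 | 3
blue | 2 | 4 | 9 | 4 | 20 | 6
After SELECT (4 rows):
items.score | books.price
3 | 90
6 | 90
3 | 9
6 | 9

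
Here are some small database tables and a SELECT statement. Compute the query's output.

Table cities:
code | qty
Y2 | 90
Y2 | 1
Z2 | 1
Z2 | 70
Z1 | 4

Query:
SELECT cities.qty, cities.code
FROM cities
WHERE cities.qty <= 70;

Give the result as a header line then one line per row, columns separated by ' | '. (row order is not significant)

After WHERE (4 rows):
cities.code | cities.qty
Y2 | 1
Z2 | 1
Z2 | 70
Z1 | 4
After SELECT (4 rows):
cities.qty | cities.code
1 | Y2
1 | Z2
70 | Z2
4 | Z1

== RESULT ==
cities.qty | cities.code
1 | Y2
1 | Z2
70 | Z2
4 | Z1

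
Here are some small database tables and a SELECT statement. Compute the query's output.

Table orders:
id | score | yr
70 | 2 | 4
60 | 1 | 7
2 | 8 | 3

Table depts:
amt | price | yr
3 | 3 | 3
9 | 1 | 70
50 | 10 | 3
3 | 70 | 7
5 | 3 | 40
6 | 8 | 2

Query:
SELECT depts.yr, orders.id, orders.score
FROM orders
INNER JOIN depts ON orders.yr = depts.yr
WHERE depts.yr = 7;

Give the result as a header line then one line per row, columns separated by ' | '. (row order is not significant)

== RESULT ==
depts.yr | orders.id | orders.score
7 | 60 | 1

Derivation:
After JOIN depts (3 rows):
orders.id | orders.score | orders.yr | depts.amt | depts.price | depts.yr
60 | 1 | 7 | 3 | 70 | 7
2 | 8 | 3 | 3 | 3 | 3
2 | 8 | 3 | 50 | 10 | 3
After WHERE (1 rows):
orders.id | orders.score | orders.yr | depts.amt | depts.price | depts.yr
60 | 1 | 7 | 3 | 70 | 7
After SELECT (1 rows):
depts.yr | orders.id | orders.score
7 | 60 | 1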